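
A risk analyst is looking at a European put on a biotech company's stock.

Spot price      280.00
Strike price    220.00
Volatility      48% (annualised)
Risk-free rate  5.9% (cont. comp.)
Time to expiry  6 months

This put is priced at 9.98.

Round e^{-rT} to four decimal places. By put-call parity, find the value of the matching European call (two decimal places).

76.38

e^(−rT) = e^(−0.059·0.5) = 0.9709
Put-call parity: C − P = S − K·e^(−rT) = 280 − 220·0.9709 = 280 − 213.5980 = 66.4020
C = P + (C − P) = 9.98 + (66.4020) = 76.3820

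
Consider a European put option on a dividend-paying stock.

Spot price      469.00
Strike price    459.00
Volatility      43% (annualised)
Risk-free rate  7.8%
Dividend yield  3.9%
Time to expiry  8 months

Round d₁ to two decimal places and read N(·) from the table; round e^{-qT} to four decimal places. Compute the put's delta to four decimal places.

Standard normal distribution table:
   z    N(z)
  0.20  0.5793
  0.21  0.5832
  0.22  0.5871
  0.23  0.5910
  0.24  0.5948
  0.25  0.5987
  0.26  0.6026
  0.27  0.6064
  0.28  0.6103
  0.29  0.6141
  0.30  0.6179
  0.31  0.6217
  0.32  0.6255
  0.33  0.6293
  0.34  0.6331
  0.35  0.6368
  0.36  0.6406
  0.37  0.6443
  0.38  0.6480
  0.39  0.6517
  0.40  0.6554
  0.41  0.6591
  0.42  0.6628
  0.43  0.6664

T = 0.6667;  σ√T = 0.3511
ln(S/K) + (r − q + σ²/2)T = ln(469/459) + (0.078 − 0.039 + 0.43²/2)·0.6667 = 0.0216 + 0.0876 = 0.1092
d₁ = 0.1092 / 0.3511 = 0.3110 ≈ 0.31
N(d₁) = N(0.31) = 0.6217
Δ_put = exp(−qT)·(N(d₁) − 1) = 0.9743·(0.6217 − 1) = -0.3686

-0.3686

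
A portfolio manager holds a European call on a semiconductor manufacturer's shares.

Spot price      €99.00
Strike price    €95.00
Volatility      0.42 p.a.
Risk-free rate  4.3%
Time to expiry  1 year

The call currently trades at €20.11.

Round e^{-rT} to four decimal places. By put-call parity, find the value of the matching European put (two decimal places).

€12.11

e^(−rT) = e^(−0.043·1) = 0.9579
Put-call parity: C − P = S − K·e^(−rT) = 99 − 95·0.9579 = 99 − 91.0005 = 7.9995
P = C − (C − P) = 20.11 − (7.9995) = 12.1105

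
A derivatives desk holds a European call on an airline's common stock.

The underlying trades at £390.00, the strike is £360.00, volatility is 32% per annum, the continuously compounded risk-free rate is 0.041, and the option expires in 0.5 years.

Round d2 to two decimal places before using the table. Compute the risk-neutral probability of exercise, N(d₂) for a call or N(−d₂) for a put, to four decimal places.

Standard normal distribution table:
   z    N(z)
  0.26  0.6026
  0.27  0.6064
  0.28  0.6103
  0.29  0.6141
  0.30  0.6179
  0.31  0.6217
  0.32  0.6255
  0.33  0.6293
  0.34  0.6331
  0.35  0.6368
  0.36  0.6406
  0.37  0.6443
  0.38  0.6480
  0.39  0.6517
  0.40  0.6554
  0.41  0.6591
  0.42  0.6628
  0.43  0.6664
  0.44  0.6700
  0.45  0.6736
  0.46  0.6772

σ√T = 0.32·√0.5 = 0.2263
d₁ = [ln(390/360) + (0.041 + 0.32²/2)·0.5] / 0.2263 = [0.0800 + 0.0461] / 0.2263 = 0.5575 which rounds to 0.56
d₂ = d₁ − σ√T = 0.5575 − 0.2263 = 0.3312 which rounds to 0.33
Pr(exercise) under Q = N(d₂) = 0.6293

0.6293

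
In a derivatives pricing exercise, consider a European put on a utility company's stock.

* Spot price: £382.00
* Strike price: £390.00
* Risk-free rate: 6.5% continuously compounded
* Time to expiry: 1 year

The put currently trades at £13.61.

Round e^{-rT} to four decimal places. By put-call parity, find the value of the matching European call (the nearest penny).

e^(−rT) = e^(−0.065·1) = 0.9371
Put-call parity: C − P = S − K·e^(−rT) = 382 − 390·0.9371 = 382 − 365.4690 = 16.5310
C = P + (C − P) = 13.61 + (16.5310) = 30.1410

£30.14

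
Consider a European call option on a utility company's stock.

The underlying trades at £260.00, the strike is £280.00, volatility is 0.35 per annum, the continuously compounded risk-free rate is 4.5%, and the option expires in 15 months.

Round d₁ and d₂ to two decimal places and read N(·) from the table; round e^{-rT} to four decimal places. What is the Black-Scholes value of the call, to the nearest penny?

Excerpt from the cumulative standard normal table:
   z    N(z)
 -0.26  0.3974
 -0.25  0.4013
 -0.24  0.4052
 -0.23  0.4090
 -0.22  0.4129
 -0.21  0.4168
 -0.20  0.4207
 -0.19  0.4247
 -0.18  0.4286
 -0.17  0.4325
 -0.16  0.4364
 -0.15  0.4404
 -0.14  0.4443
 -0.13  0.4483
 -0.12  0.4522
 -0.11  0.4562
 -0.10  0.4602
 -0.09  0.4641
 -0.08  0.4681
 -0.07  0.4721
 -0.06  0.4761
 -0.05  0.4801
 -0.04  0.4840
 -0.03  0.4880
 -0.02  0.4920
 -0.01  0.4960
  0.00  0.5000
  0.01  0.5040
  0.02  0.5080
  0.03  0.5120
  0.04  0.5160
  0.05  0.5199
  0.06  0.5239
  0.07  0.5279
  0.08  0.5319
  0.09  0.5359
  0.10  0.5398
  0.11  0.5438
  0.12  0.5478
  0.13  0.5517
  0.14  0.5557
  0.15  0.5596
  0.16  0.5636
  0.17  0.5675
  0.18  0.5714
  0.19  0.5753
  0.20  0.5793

σ√T = 0.35 × 1.1180 = 0.3913
ln(S/K) + (r + σ²/2)T = ln(260/280) + (0.045 + 0.35²/2)·1.25 = -0.0741 + 0.1328 = 0.0587
d₁ = 0.0587 / 0.3913 = 0.1500 ≈ 0.15
d₂ = d₁ − σ√T = 0.1500 − 0.3913 = -0.2413 ≈ -0.24
exp(−rT) = exp(−0.045·1.25) = 0.9453
N(d₁) = N(0.15) = 0.5596;  N(d₂) = N(-0.24) = 0.4052
C = 260·0.5596 − 280·0.9453·0.4052 = 145.4960 − 107.2500 = 38.2460

£38.25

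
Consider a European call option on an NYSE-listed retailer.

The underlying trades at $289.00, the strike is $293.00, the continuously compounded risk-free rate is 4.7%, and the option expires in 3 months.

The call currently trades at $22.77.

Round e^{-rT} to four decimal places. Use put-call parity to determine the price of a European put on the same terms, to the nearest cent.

e^(−rT) = e^(−0.047·0.25) = 0.9883
Put-call parity: C − P = S − K·e^(−rT) = 289 − 293·0.9883 = 289 − 289.5719 = -0.5719
P = C − (C − P) = 22.77 − (-0.5719) = 23.3419

$23.34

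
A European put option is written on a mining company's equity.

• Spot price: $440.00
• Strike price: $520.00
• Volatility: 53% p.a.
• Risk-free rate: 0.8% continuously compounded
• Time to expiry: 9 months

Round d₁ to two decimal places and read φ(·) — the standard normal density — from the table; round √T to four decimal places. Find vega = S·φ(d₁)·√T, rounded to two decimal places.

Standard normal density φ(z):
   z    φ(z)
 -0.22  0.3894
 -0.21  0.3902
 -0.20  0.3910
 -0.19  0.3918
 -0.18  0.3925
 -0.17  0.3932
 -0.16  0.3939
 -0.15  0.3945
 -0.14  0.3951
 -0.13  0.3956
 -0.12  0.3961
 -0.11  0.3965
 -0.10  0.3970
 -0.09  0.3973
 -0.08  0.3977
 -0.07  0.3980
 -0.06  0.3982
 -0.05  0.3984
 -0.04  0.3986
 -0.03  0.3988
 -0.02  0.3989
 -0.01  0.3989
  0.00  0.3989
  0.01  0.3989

150.93

T = 0.75;  σ√T = 0.4590
d₁ = [ln(440/520) + (0.008 + 0.53²/2)·0.75] / 0.4590 = [-0.1671 + 0.1113] / 0.4590 = -0.1214 ≈ -0.12
√T = √0.75 = 0.8660
φ(d₁) = φ(-0.12) = 0.3961
vega = S·φ(d₁)·√T = 440·0.3961·0.8660 = 150.9299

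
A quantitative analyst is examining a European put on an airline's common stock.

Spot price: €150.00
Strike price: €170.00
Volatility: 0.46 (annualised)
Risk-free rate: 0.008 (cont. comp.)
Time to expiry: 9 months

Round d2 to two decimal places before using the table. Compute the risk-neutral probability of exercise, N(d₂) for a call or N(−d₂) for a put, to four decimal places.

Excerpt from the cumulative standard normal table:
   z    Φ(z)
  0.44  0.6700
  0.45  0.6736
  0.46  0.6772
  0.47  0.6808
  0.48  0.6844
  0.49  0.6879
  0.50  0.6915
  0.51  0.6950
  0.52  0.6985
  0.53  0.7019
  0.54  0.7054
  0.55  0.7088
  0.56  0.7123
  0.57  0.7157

σ√T = 0.46·√0.75 = 0.3984
d₁ = [ln(150/170) + (0.008 + 0.46²/2)·0.75] / 0.3984 = [-0.1252 + 0.0854] / 0.3984 = -0.0999 which rounds to -0.10
d₂ = d₁ − σ√T = -0.0999 − 0.3984 = -0.4983 which rounds to -0.50
Risk-neutral Pr[S_T < K] = N(−d₂) = N(0.50) = 0.6915

0.6915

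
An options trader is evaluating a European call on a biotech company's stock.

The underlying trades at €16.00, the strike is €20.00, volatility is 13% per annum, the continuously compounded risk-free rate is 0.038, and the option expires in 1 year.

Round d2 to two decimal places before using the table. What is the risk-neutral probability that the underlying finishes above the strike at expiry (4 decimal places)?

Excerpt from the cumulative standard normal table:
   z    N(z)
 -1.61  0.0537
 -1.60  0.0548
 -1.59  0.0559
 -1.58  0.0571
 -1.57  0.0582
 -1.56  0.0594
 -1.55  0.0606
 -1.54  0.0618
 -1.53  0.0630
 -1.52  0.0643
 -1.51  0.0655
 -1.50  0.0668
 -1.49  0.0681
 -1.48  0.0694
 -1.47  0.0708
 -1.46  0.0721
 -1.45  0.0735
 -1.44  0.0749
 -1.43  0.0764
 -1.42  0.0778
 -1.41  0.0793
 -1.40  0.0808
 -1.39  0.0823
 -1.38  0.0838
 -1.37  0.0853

σ√T = 0.13·√1 = 0.1300
d₁ = [ln(16/20) + (0.038 + 0.13²/2)·1] / 0.1300 = [-0.2231 + 0.0464] / 0.1300 = -1.3592 which rounds to -1.36
d₂ = d₁ − σ√T = -1.3592 − 0.1300 = -1.4892 which rounds to -1.49
Pr(exercise) under Q = N(d₂) = 0.0681

0.0681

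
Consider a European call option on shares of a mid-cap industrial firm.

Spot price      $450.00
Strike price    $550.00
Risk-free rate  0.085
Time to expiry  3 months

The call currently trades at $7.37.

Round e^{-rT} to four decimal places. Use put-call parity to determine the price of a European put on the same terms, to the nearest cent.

e^(−rT) = e^(−0.085·0.25) = 0.9790
Put-call parity: C − P = S − K·e^(−rT) = 450 − 550·0.9790 = 450 − 538.4500 = -88.4500
P = C − (C − P) = 7.37 − (-88.4500) = 95.8200

$95.82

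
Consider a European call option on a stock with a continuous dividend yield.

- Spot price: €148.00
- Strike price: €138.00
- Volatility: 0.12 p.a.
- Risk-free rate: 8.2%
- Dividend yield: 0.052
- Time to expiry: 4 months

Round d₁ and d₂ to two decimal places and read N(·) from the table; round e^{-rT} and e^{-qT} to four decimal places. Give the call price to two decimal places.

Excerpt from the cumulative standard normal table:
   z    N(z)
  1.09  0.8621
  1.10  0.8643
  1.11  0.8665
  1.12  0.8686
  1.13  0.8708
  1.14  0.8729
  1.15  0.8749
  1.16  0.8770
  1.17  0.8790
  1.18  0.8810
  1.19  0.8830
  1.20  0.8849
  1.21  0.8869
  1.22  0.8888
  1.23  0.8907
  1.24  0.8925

€11.81

T = 0.3333;  σ√T = 0.0693
d₁ = [ln(148/138) + (0.082 − 0.052 + ½·0.12²)·0.3333] / (σ√T) = (0.0700 + 0.0124) / 0.0693 = 1.1887 ⇒ 1.19
d₂ = 1.1887 − 0.0693 = 1.1195 ⇒ 1.12
exp(−qT) = exp(−0.052·0.3333) = 0.9828;  exp(−rT) = exp(−0.082·0.3333) = 0.9730
C = 148·0.9828·N(1.19) − 138·0.9730·N(1.12) = 148·0.9828·0.8830 − 138·0.9730·0.8686 = 128.4362 − 116.6304 = 11.8058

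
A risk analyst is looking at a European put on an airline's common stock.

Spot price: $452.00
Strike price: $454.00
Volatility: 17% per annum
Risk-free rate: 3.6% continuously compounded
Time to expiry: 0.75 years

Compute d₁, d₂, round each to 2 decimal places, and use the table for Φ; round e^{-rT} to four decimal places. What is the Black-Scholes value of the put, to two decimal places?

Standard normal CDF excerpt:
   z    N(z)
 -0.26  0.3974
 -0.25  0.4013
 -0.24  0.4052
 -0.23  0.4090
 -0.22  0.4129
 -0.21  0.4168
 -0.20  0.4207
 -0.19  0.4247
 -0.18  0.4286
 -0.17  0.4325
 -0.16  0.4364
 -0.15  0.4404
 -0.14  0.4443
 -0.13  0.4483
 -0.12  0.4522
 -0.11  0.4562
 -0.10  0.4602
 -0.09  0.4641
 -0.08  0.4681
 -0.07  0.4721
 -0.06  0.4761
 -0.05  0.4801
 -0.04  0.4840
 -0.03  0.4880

$22.00

σ√T = 0.17 × 0.8660 = 0.1472
d₁ = [ln(452/454) + (0.036 + 0.17²/2)·0.75] / 0.1472 = [-0.0044 + 0.0378] / 0.1472 = 0.2270 → 0.23
d₂ = d₁ − σ√T = 0.2270 − 0.1472 = 0.0798 → 0.08
e^(−rT) = e^(−0.036·0.75) = 0.9734
P = 454·0.9734·N(-0.08) − 452·N(-0.23) = 454·0.9734·0.4681 − 452·0.4090 = 206.8644 − 184.8680 = 21.9964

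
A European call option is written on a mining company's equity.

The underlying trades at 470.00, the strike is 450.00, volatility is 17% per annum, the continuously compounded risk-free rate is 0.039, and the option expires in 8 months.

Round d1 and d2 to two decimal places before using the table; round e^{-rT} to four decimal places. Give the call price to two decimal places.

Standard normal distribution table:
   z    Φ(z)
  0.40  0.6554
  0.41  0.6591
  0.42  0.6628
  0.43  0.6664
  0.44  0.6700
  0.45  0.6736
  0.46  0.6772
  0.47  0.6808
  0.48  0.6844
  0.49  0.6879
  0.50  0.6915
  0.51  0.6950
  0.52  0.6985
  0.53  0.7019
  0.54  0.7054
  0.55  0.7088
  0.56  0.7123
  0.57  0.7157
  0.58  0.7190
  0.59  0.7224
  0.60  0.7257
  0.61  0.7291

44.21

σ√T = 0.17 × 0.8165 = 0.1388
ln(S/K) + (r + σ²/2)T = ln(470/450) + (0.039 + 0.17²/2)·0.6667 = 0.0435 + 0.0356 = 0.0791
d₁ = 0.0791 / 0.1388 = 0.5700 ≈ 0.57
d₂ = d₁ − σ√T = 0.5700 − 0.1388 = 0.4312 ≈ 0.43
exp(−rT) = exp(−0.039·0.6667) = 0.9743
C = 470·N(0.57) − 450·0.9743·N(0.43) = 470·0.7157 − 450·0.9743·0.6664 = 336.3790 − 292.1731 = 44.2059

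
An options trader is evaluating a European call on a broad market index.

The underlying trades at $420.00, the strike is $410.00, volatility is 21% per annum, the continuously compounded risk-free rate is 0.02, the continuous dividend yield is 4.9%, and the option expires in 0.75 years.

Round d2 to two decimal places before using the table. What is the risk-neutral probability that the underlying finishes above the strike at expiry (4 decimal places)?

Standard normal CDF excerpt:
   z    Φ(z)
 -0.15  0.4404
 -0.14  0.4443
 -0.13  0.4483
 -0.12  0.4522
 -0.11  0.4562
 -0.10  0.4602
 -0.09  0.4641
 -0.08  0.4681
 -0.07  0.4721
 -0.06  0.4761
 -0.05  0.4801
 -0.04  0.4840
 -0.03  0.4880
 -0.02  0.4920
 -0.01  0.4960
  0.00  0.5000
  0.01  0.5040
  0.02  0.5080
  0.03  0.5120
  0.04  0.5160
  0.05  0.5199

σ√T = 0.21 × 0.8660 = 0.1819
d₁ = [ln(420/410) + (0.02 − 0.049 + 0.21²/2)·0.75] / 0.1819 = [0.0241 − 0.0052] / 0.1819 = 0.1038 which rounds to 0.10
d₂ = d₁ − σ√T = 0.1038 − 0.1819 = -0.0780 which rounds to -0.08
Risk-neutral Pr[S_T > K] = N(d₂) = N(-0.08) = 0.4681

0.4681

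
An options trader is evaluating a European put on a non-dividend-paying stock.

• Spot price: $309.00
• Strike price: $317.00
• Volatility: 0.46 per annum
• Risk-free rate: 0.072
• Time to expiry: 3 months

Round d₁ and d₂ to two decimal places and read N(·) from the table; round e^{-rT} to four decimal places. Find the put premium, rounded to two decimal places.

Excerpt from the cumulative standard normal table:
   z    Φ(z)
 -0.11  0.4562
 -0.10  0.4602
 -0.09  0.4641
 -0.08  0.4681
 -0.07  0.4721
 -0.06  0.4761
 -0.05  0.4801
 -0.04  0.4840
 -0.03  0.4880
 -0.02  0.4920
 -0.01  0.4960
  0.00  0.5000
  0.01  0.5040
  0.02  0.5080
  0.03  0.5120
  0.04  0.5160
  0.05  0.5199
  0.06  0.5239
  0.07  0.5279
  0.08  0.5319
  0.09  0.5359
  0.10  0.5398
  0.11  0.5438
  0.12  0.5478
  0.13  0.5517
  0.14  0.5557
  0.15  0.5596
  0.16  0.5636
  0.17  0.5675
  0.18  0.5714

T = 0.25;  σ√T = 0.2300
d₁ = [ln(309/317) + (0.072 + 0.46²/2)·0.25] / 0.2300 = [-0.0256 + 0.0445] / 0.2300 = 0.0821 which rounds to 0.08
d₂ = d₁ − σ√T = 0.0821 − 0.2300 = -0.1479 which rounds to -0.15
exp(−rT) = exp(−0.072·0.25) = 0.9822
P = 317·0.9822·N(0.15) − 309·N(-0.08) = 317·0.9822·0.5596 − 309·0.4681 = 174.2356 − 144.6429 = 29.5927

$29.59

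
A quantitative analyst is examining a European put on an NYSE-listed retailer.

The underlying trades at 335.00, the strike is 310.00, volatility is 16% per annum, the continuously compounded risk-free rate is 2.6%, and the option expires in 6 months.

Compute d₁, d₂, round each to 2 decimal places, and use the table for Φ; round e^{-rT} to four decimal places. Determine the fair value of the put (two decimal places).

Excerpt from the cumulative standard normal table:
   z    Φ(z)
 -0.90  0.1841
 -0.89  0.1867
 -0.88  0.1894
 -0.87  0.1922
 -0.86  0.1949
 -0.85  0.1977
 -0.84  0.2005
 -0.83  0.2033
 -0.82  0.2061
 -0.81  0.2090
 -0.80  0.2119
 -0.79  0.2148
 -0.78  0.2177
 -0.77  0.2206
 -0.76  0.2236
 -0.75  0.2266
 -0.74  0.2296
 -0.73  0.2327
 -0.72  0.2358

4.97

σ√T = 0.16 × 0.7071 = 0.1131
d₁ = [ln(335/310) + (0.026 + ½·0.16²)·0.5] / (σ√T) = (0.0776 + 0.0194) / 0.1131 = 0.8570 which rounds to 0.86
d₂ = 0.8570 − 0.1131 = 0.7439 which rounds to 0.74
exp(−rT) = exp(−0.026·0.5) = 0.9871
P = 310·0.9871·N(-0.74) − 335·N(-0.86) = 310·0.9871·0.2296 − 335·0.1949 = 70.2578 − 65.2915 = 4.9663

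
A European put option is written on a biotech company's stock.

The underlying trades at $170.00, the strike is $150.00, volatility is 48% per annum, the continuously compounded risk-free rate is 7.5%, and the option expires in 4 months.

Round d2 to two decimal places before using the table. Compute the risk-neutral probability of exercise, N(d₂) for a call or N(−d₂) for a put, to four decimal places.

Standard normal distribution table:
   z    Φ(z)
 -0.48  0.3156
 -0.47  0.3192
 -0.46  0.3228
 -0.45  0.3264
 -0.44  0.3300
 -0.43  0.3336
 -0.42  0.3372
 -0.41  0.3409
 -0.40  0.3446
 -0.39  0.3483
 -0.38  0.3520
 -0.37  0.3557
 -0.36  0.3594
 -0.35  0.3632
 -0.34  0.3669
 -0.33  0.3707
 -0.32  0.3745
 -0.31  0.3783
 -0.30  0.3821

0.3446

σ√T = 0.48 × 0.5774 = 0.2771
ln(S/K) + (r + σ²/2)T = ln(170/150) + (0.075 + 0.48²/2)·0.3333 = 0.1252 + 0.0634 = 0.1886
d₁ = 0.1886 / 0.2771 = 0.6804 which rounds to 0.68
d₂ = d₁ − σ√T = 0.6804 − 0.2771 = 0.4033 which rounds to 0.40
Pr(exercise) under Q = N(−d₂) = N(-0.40) = 0.3446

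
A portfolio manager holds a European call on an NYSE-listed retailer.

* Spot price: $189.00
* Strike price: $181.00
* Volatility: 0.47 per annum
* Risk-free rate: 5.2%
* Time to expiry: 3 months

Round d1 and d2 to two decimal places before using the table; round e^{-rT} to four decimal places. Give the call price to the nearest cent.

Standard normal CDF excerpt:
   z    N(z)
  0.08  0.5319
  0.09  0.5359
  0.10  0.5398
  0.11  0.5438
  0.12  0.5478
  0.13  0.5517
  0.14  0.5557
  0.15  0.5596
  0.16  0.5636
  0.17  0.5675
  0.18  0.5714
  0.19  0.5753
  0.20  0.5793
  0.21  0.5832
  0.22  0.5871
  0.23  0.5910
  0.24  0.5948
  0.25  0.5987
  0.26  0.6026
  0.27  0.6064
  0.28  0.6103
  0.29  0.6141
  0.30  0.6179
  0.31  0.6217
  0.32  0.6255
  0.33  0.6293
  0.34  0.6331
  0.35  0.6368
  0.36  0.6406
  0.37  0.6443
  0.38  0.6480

$23.20

σ√T = 0.47·√0.25 = 0.2350
d₁ = [ln(189/181) + (0.052 + 0.47²/2)·0.25] / 0.2350 = [0.0432 + 0.0406] / 0.2350 = 0.3569 which rounds to 0.36
d₂ = d₁ − σ√T = 0.3569 − 0.2350 = 0.1219 which rounds to 0.12
exp(−rT) = exp(−0.052·0.25) = 0.9871
N(d₁) = N(0.36) = 0.6406;  N(d₂) = N(0.12) = 0.5478
C = 189·0.6406 − 181·0.9871·0.5478 = 121.0734 − 97.8727 = 23.2007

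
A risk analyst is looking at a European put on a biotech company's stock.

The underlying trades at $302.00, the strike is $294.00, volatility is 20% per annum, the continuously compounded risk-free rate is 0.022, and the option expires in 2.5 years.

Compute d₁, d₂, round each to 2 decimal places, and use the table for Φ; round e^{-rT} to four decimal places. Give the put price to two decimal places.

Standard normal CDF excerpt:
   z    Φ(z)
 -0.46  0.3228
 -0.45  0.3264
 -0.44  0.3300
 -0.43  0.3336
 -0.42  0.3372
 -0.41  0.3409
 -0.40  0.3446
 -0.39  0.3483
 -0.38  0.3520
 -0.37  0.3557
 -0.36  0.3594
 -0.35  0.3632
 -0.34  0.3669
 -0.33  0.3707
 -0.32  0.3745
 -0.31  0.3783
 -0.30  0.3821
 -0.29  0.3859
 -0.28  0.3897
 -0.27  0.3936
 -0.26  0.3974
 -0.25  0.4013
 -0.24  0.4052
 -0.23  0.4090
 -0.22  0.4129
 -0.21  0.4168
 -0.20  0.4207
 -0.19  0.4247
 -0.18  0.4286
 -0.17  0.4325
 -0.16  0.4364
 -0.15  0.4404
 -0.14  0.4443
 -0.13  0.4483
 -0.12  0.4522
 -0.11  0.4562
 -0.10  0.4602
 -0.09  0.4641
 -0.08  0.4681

$26.23

σ√T = 0.2 × 1.5811 = 0.3162
ln(S/K) + (r + σ²/2)T = ln(302/294) + (0.022 + 0.2²/2)·2.5 = 0.0268 + 0.1050 = 0.1318
d₁ = 0.1318 / 0.3162 = 0.4169 → 0.42
d₂ = d₁ − σ√T = 0.4169 − 0.3162 = 0.1007 → 0.10
e^(−rT) = e^(−0.022·2.5) = 0.9465
P = 294·0.9465·N(-0.10) − 302·N(-0.42) = 294·0.9465·0.4602 − 302·0.3372 = 128.0603 − 101.8344 = 26.2259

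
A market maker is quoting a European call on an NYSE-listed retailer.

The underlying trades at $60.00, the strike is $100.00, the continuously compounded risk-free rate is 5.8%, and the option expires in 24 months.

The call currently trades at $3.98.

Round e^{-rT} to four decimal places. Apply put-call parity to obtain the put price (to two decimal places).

$33.03

e^(−rT) = e^(−0.058·2) = 0.8905
Put-call parity: C − P = S − K·e^(−rT) = 60 − 100·0.8905 = 60 − 89.0500 = -29.0500
P = C − (C − P) = 3.98 − (-29.0500) = 33.0300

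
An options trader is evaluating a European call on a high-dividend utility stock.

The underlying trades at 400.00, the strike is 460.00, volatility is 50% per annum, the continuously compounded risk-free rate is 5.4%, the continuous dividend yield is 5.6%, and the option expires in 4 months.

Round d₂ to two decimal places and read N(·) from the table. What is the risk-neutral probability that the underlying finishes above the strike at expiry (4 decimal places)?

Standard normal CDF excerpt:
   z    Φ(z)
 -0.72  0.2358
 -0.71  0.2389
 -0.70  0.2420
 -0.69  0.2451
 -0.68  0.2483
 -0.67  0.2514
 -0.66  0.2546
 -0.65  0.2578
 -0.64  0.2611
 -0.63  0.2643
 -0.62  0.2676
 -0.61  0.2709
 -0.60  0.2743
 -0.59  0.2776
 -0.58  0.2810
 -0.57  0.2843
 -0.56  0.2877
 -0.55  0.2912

0.2643

T = 0.3333;  σ√T = 0.2887
d₁ = [ln(400/460) + (0.054 − 0.056 + 0.5²/2)·0.3333] / 0.2887 = [-0.1398 + 0.0410] / 0.2887 = -0.3421 ⇒ -0.34
d₂ = d₁ − σ√T = -0.3421 − 0.2887 = -0.6308 ⇒ -0.63
Pr(exercise) under Q = N(d₂) = 0.2643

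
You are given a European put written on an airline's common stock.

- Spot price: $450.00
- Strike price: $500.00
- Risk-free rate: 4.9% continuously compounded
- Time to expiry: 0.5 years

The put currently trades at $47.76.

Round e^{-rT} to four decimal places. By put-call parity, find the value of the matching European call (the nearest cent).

exp(−rT) = exp(−0.049·0.5) = 0.9758
Put-call parity: C − P = S − K·e^(−rT) = 450 − 500·0.9758 = 450 − 487.9000 = -37.9000
C = P + (C − P) = 47.76 + (-37.9000) = 9.8600

$9.86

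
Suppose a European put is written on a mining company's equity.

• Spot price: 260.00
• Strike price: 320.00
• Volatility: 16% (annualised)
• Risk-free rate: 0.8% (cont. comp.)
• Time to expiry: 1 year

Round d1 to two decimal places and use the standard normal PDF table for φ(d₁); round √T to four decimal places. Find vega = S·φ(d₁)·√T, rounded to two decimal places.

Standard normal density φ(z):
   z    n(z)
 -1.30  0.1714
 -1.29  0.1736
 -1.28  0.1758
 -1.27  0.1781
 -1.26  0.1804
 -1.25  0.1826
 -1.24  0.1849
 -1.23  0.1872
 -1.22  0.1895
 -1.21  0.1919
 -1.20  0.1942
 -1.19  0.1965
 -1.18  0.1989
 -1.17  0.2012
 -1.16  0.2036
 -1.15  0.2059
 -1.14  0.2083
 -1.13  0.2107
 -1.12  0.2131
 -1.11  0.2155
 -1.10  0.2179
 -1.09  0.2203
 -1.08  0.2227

σ√T = 0.16·√1 = 0.1600
d₁ = [ln(260/320) + (0.008 + 0.16²/2)·1] / 0.1600 = [-0.2076 + 0.0208] / 0.1600 = -1.1677 which rounds to -1.17
√T = √1 = 1.0000
φ(d₁) = φ(-1.17) = 0.2012
vega = S·φ(d₁)·√T = 260·0.2012·1.0000 = 52.3120

52.31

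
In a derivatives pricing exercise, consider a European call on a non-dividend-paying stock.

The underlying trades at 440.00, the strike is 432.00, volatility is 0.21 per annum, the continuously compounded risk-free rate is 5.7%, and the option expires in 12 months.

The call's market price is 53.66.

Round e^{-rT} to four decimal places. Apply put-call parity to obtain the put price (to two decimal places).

21.73

exp(−rT) = exp(−0.057·1) = 0.9446
Put-call parity: C − P = S − K·e^(−rT) = 440 − 432·0.9446 = 440 − 408.0672 = 31.9328
P = C − (C − P) = 53.66 − (31.9328) = 21.7272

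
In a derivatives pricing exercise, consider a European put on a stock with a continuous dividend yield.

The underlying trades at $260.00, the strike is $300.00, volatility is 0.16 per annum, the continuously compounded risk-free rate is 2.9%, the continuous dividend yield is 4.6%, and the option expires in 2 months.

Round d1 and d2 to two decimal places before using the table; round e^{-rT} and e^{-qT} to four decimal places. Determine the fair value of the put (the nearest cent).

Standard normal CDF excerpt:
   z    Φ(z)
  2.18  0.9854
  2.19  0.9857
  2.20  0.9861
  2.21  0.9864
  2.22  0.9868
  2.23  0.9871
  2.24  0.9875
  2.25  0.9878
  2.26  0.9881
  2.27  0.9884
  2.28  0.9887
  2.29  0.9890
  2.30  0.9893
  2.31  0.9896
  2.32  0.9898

$40.66

σ√T = 0.16 × 0.4082 = 0.0653
d₁ = [ln(260/300) + (0.029 − 0.046 + ½·0.16²)·0.1667] / (σ√T) = (-0.1431 − 0.0007) / 0.0653 = -2.2015 → -2.20
d₂ = -2.2015 − 0.0653 = -2.2668 → -2.27
exp(−qT) = exp(−0.046·0.1667) = 0.9924;  exp(−rT) = exp(−0.029·0.1667) = 0.9952
N(−d₂) = N(2.27) = 0.9884;  N(−d₁) = N(2.20) = 0.9861
P = 300·0.9952·0.9884 − 260·0.9924·0.9861 = 295.0967 − 254.4375 = 40.6592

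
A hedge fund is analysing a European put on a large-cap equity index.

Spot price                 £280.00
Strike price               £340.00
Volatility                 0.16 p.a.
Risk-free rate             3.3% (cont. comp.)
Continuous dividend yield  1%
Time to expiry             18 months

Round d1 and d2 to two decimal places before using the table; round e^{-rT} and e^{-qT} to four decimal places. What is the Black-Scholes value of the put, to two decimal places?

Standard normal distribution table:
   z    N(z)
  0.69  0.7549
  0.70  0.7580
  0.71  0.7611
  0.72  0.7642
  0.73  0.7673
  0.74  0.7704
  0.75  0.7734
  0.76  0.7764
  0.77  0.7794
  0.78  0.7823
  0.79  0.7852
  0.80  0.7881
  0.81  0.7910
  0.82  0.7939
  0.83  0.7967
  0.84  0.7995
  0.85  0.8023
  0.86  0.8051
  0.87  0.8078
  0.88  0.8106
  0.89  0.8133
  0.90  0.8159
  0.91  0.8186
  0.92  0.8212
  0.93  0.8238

£54.09

σ√T = 0.16 × 1.2247 = 0.1960
d₁ = [ln(280/340) + (0.033 − 0.01 + 0.16²/2)·1.5] / 0.1960 = [-0.1942 + 0.0537] / 0.1960 = -0.7168 which rounds to -0.72
d₂ = d₁ − σ√T = -0.7168 − 0.1960 = -0.9127 which rounds to -0.91
exp(−qT) = exp(−0.01·1.5) = 0.9851;  exp(−rT) = exp(−0.033·1.5) = 0.9517
N(−d₂) = N(0.91) = 0.8186;  N(−d₁) = N(0.72) = 0.7642
P = 340·0.9517·0.8186 − 280·0.9851·0.7642 = 264.8810 − 210.7878 = 54.0932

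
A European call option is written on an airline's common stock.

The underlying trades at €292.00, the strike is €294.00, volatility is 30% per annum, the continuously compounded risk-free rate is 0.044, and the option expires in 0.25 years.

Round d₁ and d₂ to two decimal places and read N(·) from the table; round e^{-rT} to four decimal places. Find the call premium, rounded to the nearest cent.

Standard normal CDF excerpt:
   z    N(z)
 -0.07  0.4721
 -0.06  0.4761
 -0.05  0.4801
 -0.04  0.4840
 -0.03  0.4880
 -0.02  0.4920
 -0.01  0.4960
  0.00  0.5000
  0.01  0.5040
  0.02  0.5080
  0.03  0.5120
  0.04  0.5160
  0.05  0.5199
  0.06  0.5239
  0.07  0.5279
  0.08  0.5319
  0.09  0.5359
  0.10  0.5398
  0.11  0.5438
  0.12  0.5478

€18.01

σ√T = 0.3 × 0.5000 = 0.1500
ln(S/K) + (r + σ²/2)T = ln(292/294) + (0.044 + 0.3²/2)·0.25 = -0.0068 + 0.0222 = 0.0154
d₁ = 0.0154 / 0.1500 = 0.1028 which rounds to 0.10
d₂ = d₁ − σ√T = 0.1028 − 0.1500 = -0.0472 which rounds to -0.05
exp(−rT) = exp(−0.044·0.25) = 0.9891
N(d₁) = N(0.10) = 0.5398;  N(d₂) = N(-0.05) = 0.4801
C = 292·0.5398 − 294·0.9891·0.4801 = 157.6216 − 139.6109 = 18.0107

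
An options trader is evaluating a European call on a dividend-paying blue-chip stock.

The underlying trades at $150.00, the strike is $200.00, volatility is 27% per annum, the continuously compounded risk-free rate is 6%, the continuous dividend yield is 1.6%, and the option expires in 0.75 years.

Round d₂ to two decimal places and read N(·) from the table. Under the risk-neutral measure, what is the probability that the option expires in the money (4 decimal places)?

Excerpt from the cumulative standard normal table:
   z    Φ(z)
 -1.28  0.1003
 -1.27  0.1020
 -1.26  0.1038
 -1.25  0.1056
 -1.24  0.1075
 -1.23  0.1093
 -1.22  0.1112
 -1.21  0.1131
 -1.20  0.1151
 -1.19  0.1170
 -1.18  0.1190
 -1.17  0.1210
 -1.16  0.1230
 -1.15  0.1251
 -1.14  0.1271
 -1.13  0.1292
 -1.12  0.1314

0.1131

σ√T = 0.27 × 0.8660 = 0.2338
ln(S/K) + (r − q + σ²/2)T = ln(150/200) + (0.06 − 0.016 + 0.27²/2)·0.75 = -0.2877 + 0.0603 = -0.2273
d₁ = -0.2273 / 0.2338 = -0.9723 which rounds to -0.97
d₂ = d₁ − σ√T = -0.9723 − 0.2338 = -1.2061 which rounds to -1.21
Pr(exercise) under Q = N(d₂) = 0.1131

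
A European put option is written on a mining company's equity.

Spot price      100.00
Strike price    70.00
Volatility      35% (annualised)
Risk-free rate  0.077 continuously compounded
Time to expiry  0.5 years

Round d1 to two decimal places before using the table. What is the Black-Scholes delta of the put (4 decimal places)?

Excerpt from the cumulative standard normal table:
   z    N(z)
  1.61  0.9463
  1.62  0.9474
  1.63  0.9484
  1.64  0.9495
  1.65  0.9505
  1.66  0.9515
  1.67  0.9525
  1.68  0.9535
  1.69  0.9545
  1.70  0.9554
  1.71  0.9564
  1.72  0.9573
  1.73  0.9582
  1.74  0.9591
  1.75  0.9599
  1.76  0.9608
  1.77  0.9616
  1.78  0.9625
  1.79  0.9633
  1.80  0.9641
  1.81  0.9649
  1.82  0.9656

T = 0.5;  σ√T = 0.2475
d₁ = [ln(100/70) + (0.077 + ½·0.35²)·0.5] / (σ√T) = (0.3567 + 0.0691) / 0.2475 = 1.7205 which rounds to 1.72
N(d₁) = N(1.72) = 0.9573
Δ_put = N(d₁) − 1 = 0.9573 − 1 = -0.0427

-0.0427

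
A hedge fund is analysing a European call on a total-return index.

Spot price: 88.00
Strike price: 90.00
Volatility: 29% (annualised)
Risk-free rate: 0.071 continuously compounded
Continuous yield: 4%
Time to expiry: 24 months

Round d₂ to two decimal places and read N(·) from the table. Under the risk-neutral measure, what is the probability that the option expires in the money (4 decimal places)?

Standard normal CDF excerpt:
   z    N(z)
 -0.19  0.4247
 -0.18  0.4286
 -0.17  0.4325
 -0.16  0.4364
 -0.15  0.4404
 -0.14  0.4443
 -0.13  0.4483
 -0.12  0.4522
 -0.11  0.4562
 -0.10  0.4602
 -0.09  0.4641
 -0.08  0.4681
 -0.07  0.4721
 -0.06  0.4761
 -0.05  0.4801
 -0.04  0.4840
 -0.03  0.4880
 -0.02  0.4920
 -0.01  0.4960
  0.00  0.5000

0.4562

σ√T = 0.29 × 1.4142 = 0.4101
d₁ = [ln(88/90) + (0.071 − 0.04 + 0.29²/2)·2] / 0.4101 = [-0.0225 + 0.1461] / 0.4101 = 0.3014 which rounds to 0.30
d₂ = d₁ − σ√T = 0.3014 − 0.4101 = -0.1087 which rounds to -0.11
Risk-neutral Pr[S_T > K] = N(d₂) = N(-0.11) = 0.4562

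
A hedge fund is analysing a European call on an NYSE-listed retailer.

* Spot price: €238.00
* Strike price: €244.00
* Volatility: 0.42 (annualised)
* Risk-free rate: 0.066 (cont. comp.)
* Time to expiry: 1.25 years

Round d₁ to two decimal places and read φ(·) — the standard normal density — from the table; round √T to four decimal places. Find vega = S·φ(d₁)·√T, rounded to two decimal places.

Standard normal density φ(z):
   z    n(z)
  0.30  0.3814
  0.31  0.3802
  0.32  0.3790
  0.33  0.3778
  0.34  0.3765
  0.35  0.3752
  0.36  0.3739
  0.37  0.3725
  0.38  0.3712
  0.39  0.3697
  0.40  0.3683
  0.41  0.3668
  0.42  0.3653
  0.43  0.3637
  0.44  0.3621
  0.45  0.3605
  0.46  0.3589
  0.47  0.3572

σ√T = 0.42 × 1.1180 = 0.4696
d₁ = [ln(238/244) + (0.066 + ½·0.42²)·1.25] / (σ√T) = (-0.0249 + 0.1928) / 0.4696 = 0.3575 ⇒ 0.36
√T = √1.25 = 1.1180
φ(d₁) = φ(0.36) = 0.3739
vega = S·φ(d₁)·√T = 238·0.3739·1.1180 = 99.4888

99.49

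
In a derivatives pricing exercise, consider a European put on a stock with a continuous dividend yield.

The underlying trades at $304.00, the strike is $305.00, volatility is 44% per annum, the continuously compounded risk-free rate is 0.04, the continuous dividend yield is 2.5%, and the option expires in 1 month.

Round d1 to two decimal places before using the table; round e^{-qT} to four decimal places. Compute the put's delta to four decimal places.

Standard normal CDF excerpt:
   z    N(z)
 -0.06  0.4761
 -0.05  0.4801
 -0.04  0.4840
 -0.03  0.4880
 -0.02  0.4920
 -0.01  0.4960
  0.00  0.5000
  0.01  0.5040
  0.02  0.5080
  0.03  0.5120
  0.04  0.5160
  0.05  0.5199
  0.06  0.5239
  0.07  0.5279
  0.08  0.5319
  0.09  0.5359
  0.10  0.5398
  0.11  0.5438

-0.4791

σ√T = 0.44 × 0.2887 = 0.1270
d₁ = [ln(304/305) + (0.04 − 0.025 + 0.44²/2)·0.08333] / 0.1270 = [-0.0033 + 0.0093] / 0.1270 = 0.0475 → 0.05
N(d₁) = N(0.05) = 0.5199
Δ_put = exp(−qT)·(N(d₁) − 1) = 0.9979·(0.5199 − 1) = -0.4791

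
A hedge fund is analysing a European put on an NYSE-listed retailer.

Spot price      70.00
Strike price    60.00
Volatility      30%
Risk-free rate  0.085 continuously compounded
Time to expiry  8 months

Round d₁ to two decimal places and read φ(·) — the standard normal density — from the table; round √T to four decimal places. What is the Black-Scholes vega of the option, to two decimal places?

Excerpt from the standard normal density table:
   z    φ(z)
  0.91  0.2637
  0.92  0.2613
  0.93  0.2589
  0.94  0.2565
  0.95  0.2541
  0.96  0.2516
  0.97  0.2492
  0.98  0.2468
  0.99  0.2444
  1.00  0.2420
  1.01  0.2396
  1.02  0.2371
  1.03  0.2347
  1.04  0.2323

σ√T = 0.3 × 0.8165 = 0.2449
d₁ = [ln(70/60) + (0.085 + 0.3²/2)·0.6667] / 0.2449 = [0.1542 + 0.0867] / 0.2449 = 0.9831 ≈ 0.98
√T = √0.6667 = 0.8165
φ(d₁) = φ(0.98) = 0.2468
vega = S·φ(d₁)·√T = 70·0.2468·0.8165 = 14.1059

14.11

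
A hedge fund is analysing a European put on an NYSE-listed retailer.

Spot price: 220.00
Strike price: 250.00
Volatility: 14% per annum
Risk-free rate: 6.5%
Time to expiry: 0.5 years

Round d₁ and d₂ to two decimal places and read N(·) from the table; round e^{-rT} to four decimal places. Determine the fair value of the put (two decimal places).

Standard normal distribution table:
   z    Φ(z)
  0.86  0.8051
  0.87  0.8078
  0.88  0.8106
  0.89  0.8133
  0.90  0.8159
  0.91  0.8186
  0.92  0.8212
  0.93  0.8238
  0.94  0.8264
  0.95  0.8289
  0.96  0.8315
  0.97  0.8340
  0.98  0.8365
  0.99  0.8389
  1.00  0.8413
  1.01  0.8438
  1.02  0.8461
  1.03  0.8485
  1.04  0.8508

24.11

σ√T = 0.14 × 0.7071 = 0.0990
d₁ = [ln(220/250) + (0.065 + 0.14²/2)·0.5] / 0.0990 = [-0.1278 + 0.0374] / 0.0990 = -0.9135 ≈ -0.91
d₂ = d₁ − σ√T = -0.9135 − 0.0990 = -1.0125 ≈ -1.01
exp(−rT) = exp(−0.065·0.5) = 0.9680
N(−d₂) = N(1.01) = 0.8438;  N(−d₁) = N(0.91) = 0.8186
P = 250·0.9680·0.8438 − 220·0.8186 = 204.1996 − 180.0920 = 24.1076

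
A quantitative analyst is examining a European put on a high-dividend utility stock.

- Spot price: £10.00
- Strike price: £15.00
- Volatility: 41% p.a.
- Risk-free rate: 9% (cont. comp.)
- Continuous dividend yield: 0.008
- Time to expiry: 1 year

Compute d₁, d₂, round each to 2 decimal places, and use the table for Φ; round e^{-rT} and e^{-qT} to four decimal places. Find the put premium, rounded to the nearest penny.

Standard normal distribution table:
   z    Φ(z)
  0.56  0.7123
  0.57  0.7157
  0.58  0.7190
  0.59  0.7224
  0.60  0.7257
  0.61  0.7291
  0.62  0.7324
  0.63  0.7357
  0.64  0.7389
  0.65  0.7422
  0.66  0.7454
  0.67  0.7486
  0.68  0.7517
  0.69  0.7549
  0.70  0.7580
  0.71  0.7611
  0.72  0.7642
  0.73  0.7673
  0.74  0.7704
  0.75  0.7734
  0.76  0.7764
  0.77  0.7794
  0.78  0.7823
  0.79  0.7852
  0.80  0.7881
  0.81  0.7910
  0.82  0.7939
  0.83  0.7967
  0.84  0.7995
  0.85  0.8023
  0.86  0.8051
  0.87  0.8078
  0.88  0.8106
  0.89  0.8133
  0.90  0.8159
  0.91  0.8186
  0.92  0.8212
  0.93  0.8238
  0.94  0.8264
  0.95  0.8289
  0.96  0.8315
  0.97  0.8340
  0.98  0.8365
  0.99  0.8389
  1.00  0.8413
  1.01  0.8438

σ√T = 0.41 × 1.0000 = 0.4100
d₁ = [ln(10/15) + (0.09 − 0.008 + ½·0.41²)·1] / (σ√T) = (-0.4055 + 0.1660) / 0.4100 = -0.5839 ≈ -0.58
d₂ = -0.5839 − 0.4100 = -0.9939 ≈ -0.99
e^(−qT) = e^(−0.008·1) = 0.9920;  e^(−rT) = e^(−0.09·1) = 0.9139
P = 15·0.9139·N(0.99) − 10·0.9920·N(0.58) = 15·0.9139·0.8389 − 10·0.9920·0.7190 = 11.5001 − 7.1325 = 4.3676

£4.37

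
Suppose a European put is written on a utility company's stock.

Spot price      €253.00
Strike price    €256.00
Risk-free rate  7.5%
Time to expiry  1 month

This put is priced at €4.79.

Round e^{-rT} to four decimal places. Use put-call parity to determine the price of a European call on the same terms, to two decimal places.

e^(−rT) = e^(−0.075·0.08333) = 0.9938
Put-call parity: C − P = S − K·e^(−rT) = 253 − 256·0.9938 = 253 − 254.4128 = -1.4128
C = P + (C − P) = 4.79 + (-1.4128) = 3.3772

€3.38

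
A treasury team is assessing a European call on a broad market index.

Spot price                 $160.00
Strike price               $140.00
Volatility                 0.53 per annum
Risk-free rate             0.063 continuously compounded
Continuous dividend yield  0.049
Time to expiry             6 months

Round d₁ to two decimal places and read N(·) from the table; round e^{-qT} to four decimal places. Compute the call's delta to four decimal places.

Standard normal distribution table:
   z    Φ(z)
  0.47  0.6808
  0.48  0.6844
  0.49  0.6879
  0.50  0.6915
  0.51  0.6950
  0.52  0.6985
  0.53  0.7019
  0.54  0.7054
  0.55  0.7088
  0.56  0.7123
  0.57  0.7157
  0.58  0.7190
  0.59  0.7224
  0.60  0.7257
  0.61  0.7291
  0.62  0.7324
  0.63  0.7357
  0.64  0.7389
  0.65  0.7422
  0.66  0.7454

T = 0.5;  σ√T = 0.3748
d₁ = [ln(160/140) + (0.063 − 0.049 + 0.53²/2)·0.5] / 0.3748 = [0.1335 + 0.0772] / 0.3748 = 0.5624 ⇒ 0.56
N(d₁) = N(0.56) = 0.7123
Δ_call = exp(−qT)·N(d₁) = 0.9758·0.7123 = 0.6951

0.6951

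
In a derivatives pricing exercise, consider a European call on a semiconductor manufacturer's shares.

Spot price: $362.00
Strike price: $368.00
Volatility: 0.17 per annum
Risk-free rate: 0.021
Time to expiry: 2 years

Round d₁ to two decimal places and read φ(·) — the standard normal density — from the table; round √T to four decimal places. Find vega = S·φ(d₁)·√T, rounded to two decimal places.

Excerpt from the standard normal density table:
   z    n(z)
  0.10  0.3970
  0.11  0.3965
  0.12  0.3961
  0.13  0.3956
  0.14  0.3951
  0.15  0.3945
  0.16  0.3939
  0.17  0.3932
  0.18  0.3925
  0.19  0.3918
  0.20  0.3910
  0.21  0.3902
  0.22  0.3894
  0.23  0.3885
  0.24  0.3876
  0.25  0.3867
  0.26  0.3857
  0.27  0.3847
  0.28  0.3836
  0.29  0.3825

T = 2;  σ√T = 0.2404
d₁ = [ln(362/368) + (0.021 + 0.17²/2)·2] / 0.2404 = [-0.0164 + 0.0709] / 0.2404 = 0.2265 which rounds to 0.23
√T = √2 = 1.4142
φ(d₁) = φ(0.23) = 0.3885
vega = S·φ(d₁)·√T = 362·0.3885·1.4142 = 198.8888
(Vega is the same for a European call and put with the same parameters.)

198.89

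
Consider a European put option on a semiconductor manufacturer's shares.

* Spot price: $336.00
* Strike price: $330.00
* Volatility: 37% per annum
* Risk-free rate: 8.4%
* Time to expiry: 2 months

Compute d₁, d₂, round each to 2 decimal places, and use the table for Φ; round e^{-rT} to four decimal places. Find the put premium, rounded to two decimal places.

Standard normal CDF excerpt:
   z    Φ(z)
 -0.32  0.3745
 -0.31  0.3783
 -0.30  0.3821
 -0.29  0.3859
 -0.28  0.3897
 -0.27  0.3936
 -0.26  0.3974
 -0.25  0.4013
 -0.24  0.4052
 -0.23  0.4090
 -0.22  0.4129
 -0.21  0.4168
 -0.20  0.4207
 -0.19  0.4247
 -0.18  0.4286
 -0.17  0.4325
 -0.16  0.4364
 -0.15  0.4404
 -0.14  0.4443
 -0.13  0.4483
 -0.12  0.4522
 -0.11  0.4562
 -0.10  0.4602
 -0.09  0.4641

$14.92

σ√T = 0.37·√0.1667 = 0.1511
d₁ = [ln(336/330) + (0.084 + 0.37²/2)·0.1667] / 0.1511 = [0.0180 + 0.0254] / 0.1511 = 0.2875 which rounds to 0.29
d₂ = d₁ − σ√T = 0.2875 − 0.1511 = 0.1364 which rounds to 0.14
e^(−rT) = e^(−0.084·0.1667) = 0.9861
N(−d₂) = N(-0.14) = 0.4443;  N(−d₁) = N(-0.29) = 0.3859
P = 330·0.9861·0.4443 − 336·0.3859 = 144.5810 − 129.6624 = 14.9186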